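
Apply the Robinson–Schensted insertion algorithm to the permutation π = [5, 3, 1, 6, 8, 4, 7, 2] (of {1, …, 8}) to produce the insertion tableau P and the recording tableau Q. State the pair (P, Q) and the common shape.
P = [1, 2, 7] / [3, 4, 8] / [5, 6];  Q = [1, 4, 5] / [2, 6, 7] / [3, 8];  common shape = (3, 3, 2)

Row-insert the values π_1, π_2, … into P one at a time, bumping the leftmost entry strictly greater than the inserted value down to the next row. The recording tableau Q records, in position (i, j), the step at which that cell was added to P.
  Insert 5 (step 1): P = [5];  Q = [1]
  Insert 3 (step 2): P = [3] / [5];  Q = [1] / [2]
  Insert 1 (step 3): P = [1] / [3] / [5];  Q = [1] / [2] / [3]
  Insert 6 (step 4): P = [1, 6] / [3] / [5];  Q = [1, 4] / [2] / [3]
  Insert 8 (step 5): P = [1, 6, 8] / [3] / [5];  Q = [1, 4, 5] / [2] / [3]
  Insert 4 (step 6): P = [1, 4, 8] / [3, 6] / [5];  Q = [1, 4, 5] / [2, 6] / [3]
  Insert 7 (step 7): P = [1, 4, 7] / [3, 6, 8] / [5];  Q = [1, 4, 5] / [2, 6, 7] / [3]
  Insert 2 (step 8): P = [1, 2, 7] / [3, 4, 8] / [5, 6];  Q = [1, 4, 5] / [2, 6, 7] / [3, 8]
Final shape: (3, 3, 2).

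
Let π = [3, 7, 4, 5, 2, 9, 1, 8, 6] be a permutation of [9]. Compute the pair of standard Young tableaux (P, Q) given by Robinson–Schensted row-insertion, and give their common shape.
P = [1, 4, 5, 6] / [2, 8] / [3, 9] / [7];  Q = [1, 2, 4, 6] / [3, 8] / [5, 9] / [7];  common shape = (4, 2, 2, 1)

Row-insert the values π_1, π_2, … into P one at a time, bumping the leftmost entry strictly greater than the inserted value down to the next row. The recording tableau Q records, in position (i, j), the step at which that cell was added to P.
  Insert 3 (step 1): P = [3];  Q = [1]
  Insert 7 (step 2): P = [3, 7];  Q = [1, 2]
  Insert 4 (step 3): P = [3, 4] / [7];  Q = [1, 2] / [3]
  Insert 5 (step 4): P = [3, 4, 5] / [7];  Q = [1, 2, 4] / [3]
  Insert 2 (step 5): P = [2, 4, 5] / [3] / [7];  Q = [1, 2, 4] / [3] / [5]
  Insert 9 (step 6): P = [2, 4, 5, 9] / [3] / [7];  Q = [1, 2, 4, 6] / [3] / [5]
  Insert 1 (step 7): P = [1, 4, 5, 9] / [2] / [3] / [7];  Q = [1, 2, 4, 6] / [3] / [5] / [7]
  Insert 8 (step 8): P = [1, 4, 5, 8] / [2, 9] / [3] / [7];  Q = [1, 2, 4, 6] / [3, 8] / [5] / [7]
  Insert 6 (step 9): P = [1, 4, 5, 6] / [2, 8] / [3, 9] / [7];  Q = [1, 2, 4, 6] / [3, 8] / [5, 9] / [7]
Final shape: (4, 2, 2, 1).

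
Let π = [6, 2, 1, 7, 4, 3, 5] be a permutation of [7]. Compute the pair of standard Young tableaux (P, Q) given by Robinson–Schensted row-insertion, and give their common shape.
P = [1, 3, 5] / [2, 4] / [6, 7];  Q = [1, 4, 7] / [2, 5] / [3, 6];  common shape = (3, 2, 2)

Row-insert the values π_1, π_2, … into P one at a time, bumping the leftmost entry strictly greater than the inserted value down to the next row. The recording tableau Q records, in position (i, j), the step at which that cell was added to P.
  Insert 6 (step 1): P = [6];  Q = [1]
  Insert 2 (step 2): P = [2] / [6];  Q = [1] / [2]
  Insert 1 (step 3): P = [1] / [2] / [6];  Q = [1] / [2] / [3]
  Insert 7 (step 4): P = [1, 7] / [2] / [6];  Q = [1, 4] / [2] / [3]
  Insert 4 (step 5): P = [1, 4] / [2, 7] / [6];  Q = [1, 4] / [2, 5] / [3]
  Insert 3 (step 6): P = [1, 3] / [2, 4] / [6, 7];  Q = [1, 4] / [2, 5] / [3, 6]
  Insert 5 (step 7): P = [1, 3, 5] / [2, 4] / [6, 7];  Q = [1, 4, 7] / [2, 5] / [3, 6]
Final shape: (3, 2, 2).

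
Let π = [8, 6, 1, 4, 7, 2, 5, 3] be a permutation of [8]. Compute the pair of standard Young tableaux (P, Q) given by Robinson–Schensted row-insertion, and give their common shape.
P = [1, 2, 3] / [4, 5] / [6, 7] / [8];  Q = [1, 4, 5] / [2, 7] / [3, 8] / [6];  common shape = (3, 2, 2, 1)

Row-insert the values π_1, π_2, … into P one at a time, bumping the leftmost entry strictly greater than the inserted value down to the next row. The recording tableau Q records, in position (i, j), the step at which that cell was added to P.
  Insert 8 (step 1): P = [8];  Q = [1]
  Insert 6 (step 2): P = [6] / [8];  Q = [1] / [2]
  Insert 1 (step 3): P = [1] / [6] / [8];  Q = [1] / [2] / [3]
  Insert 4 (step 4): P = [1, 4] / [6] / [8];  Q = [1, 4] / [2] / [3]
  Insert 7 (step 5): P = [1, 4, 7] / [6] / [8];  Q = [1, 4, 5] / [2] / [3]
  Insert 2 (step 6): P = [1, 2, 7] / [4] / [6] / [8];  Q = [1, 4, 5] / [2] / [3] / [6]
  Insert 5 (step 7): P = [1, 2, 5] / [4, 7] / [6] / [8];  Q = [1, 4, 5] / [2, 7] / [3] / [6]
  Insert 3 (step 8): P = [1, 2, 3] / [4, 5] / [6, 7] / [8];  Q = [1, 4, 5] / [2, 7] / [3, 8] / [6]
Final shape: (3, 2, 2, 1).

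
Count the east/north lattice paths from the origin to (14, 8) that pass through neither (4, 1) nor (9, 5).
Number of paths = 145698

Inclusion–exclusion. Total paths: C(22, 14) = 319770. Through P₁: C(5, 4)·C(17, 10) = 97240. Through P₂: C(14, 9)·C(8, 5) = 112112. Since P₁ is strictly southwest of P₂, a monotone path through both must visit P₁ then P₂; paths through both = C(5, 4)·C(9, 5)·C(8, 5) = 35280. Avoid both = 319770 − 97240 − 112112 + 35280 = 145698.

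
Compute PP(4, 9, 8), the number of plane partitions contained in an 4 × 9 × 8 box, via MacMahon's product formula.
PP(4, 9, 8) = 151561524301616

Evaluate the triple product over i = 1..4, j = 1..9, k = 1..8. The factors are (2/1) · (3/2) · (4/3) · (5/4) · (6/5) · (7/6) · (8/7) · (9/8) · … (288 factors total). The numerators and denominators telescope so the product is an integer; carrying out the multiplication exactly gives PP(4, 9, 8) = 151561524301616.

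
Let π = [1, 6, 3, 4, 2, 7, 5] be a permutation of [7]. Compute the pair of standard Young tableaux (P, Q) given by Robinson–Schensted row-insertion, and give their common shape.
P = [1, 2, 4, 5] / [3, 7] / [6];  Q = [1, 2, 4, 6] / [3, 7] / [5];  common shape = (4, 2, 1)

Row-insert the values π_1, π_2, … into P one at a time, bumping the leftmost entry strictly greater than the inserted value down to the next row. The recording tableau Q records, in position (i, j), the step at which that cell was added to P.
  Insert 1 (step 1): P = [1];  Q = [1]
  Insert 6 (step 2): P = [1, 6];  Q = [1, 2]
  Insert 3 (step 3): P = [1, 3] / [6];  Q = [1, 2] / [3]
  Insert 4 (step 4): P = [1, 3, 4] / [6];  Q = [1, 2, 4] / [3]
  Insert 2 (step 5): P = [1, 2, 4] / [3] / [6];  Q = [1, 2, 4] / [3] / [5]
  Insert 7 (step 6): P = [1, 2, 4, 7] / [3] / [6];  Q = [1, 2, 4, 6] / [3] / [5]
  Insert 5 (step 7): P = [1, 2, 4, 5] / [3, 7] / [6];  Q = [1, 2, 4, 6] / [3, 7] / [5]
Final shape: (4, 2, 1).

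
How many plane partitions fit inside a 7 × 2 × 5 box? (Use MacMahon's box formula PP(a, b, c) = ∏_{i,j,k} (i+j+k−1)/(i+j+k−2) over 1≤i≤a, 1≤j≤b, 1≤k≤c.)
PP(7, 2, 5) = 169884

Evaluate the triple product over i = 1..7, j = 1..2, k = 1..5. The factors are (2/1) · (3/2) · (4/3) · (5/4) · (6/5) · (3/2) · (4/3) · (5/4) · … (70 factors total). The numerators and denominators telescope so the product is an integer; carrying out the multiplication exactly gives PP(7, 2, 5) = 169884.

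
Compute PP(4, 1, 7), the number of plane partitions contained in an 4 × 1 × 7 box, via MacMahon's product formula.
PP(4, 1, 7) = 330

Evaluate the triple product over i = 1..4, j = 1..1, k = 1..7. The factors are (2/1) · (3/2) · (4/3) · (5/4) · (6/5) · (7/6) · (8/7) · (3/2) · … (28 factors total). The numerators and denominators telescope so the product is an integer; carrying out the multiplication exactly gives PP(4, 1, 7) = 330.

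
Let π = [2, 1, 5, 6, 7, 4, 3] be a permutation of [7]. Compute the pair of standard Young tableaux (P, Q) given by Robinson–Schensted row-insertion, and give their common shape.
P = [1, 3, 6, 7] / [2, 4] / [5];  Q = [1, 3, 4, 5] / [2, 6] / [7];  common shape = (4, 2, 1)

Row-insert the values π_1, π_2, … into P one at a time, bumping the leftmost entry strictly greater than the inserted value down to the next row. The recording tableau Q records, in position (i, j), the step at which that cell was added to P.
  Insert 2 (step 1): P = [2];  Q = [1]
  Insert 1 (step 2): P = [1] / [2];  Q = [1] / [2]
  Insert 5 (step 3): P = [1, 5] / [2];  Q = [1, 3] / [2]
  Insert 6 (step 4): P = [1, 5, 6] / [2];  Q = [1, 3, 4] / [2]
  Insert 7 (step 5): P = [1, 5, 6, 7] / [2];  Q = [1, 3, 4, 5] / [2]
  Insert 4 (step 6): P = [1, 4, 6, 7] / [2, 5];  Q = [1, 3, 4, 5] / [2, 6]
  Insert 3 (step 7): P = [1, 3, 6, 7] / [2, 4] / [5];  Q = [1, 3, 4, 5] / [2, 6] / [7]
Final shape: (4, 2, 1).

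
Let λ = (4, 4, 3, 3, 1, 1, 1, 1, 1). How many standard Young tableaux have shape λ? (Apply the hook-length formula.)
# SYT of shape (4, 4, 3, 3, 1, 1, 1, 1, 1) = 7407036

Hook-length formula: f^λ = n! / Π hook(c), product over all cells c of the Young diagram. For λ = (4, 4, 3, 3, 1, 1, 1, 1, 1), n = 19 boxes. Hook lengths by row (left-to-right, top-to-bottom): [12, 6, 5, 2]; [11, 5, 4, 1]; [9, 3, 2]; [8, 2, 1]; [5]; [4]; [3]; [2]; [1]. Product of hooks = 16422912000. So f^λ = 19! / 16422912000 = 121645100408832000 / 16422912000 = 7407036.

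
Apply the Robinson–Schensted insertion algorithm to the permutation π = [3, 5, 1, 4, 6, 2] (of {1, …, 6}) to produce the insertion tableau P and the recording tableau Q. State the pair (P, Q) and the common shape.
P = [1, 2, 6] / [3, 4] / [5];  Q = [1, 2, 5] / [3, 4] / [6];  common shape = (3, 2, 1)

Row-insert the values π_1, π_2, … into P one at a time, bumping the leftmost entry strictly greater than the inserted value down to the next row. The recording tableau Q records, in position (i, j), the step at which that cell was added to P.
  Insert 3 (step 1): P = [3];  Q = [1]
  Insert 5 (step 2): P = [3, 5];  Q = [1, 2]
  Insert 1 (step 3): P = [1, 5] / [3];  Q = [1, 2] / [3]
  Insert 4 (step 4): P = [1, 4] / [3, 5];  Q = [1, 2] / [3, 4]
  Insert 6 (step 5): P = [1, 4, 6] / [3, 5];  Q = [1, 2, 5] / [3, 4]
  Insert 2 (step 6): P = [1, 2, 6] / [3, 4] / [5];  Q = [1, 2, 5] / [3, 4] / [6]
Final shape: (3, 2, 1).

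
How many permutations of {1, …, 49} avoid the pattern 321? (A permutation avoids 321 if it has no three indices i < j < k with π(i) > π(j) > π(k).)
C_49 = 509552245179617138054608572

These 321-avoiding permutations are counted by the Catalan number C_n = (1/(n + 1)) · C(2n, n). For n = 49: C_49 = (1/50) · C(98, 49) = 25477612258980856902730428600/50 = 509552245179617138054608572.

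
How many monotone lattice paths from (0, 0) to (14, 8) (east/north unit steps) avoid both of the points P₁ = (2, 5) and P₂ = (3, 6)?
Number of paths = 306939

Inclusion–exclusion. Total paths: C(22, 14) = 319770. Through P₁: C(7, 2)·C(15, 12) = 9555. Through P₂: C(9, 3)·C(13, 11) = 6552. Since P₁ is strictly southwest of P₂, a monotone path through both must visit P₁ then P₂; paths through both = C(7, 2)·C(2, 1)·C(13, 11) = 3276. Avoid both = 319770 − 9555 − 6552 + 3276 = 306939.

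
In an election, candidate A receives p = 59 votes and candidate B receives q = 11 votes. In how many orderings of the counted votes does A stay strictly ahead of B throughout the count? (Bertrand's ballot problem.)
Strict-lead orderings = 1483777960704

Total orderings of the 70 votes with 59 for A: C(70, 59) = 2163842859360. By the Bertrand ballot formula (Cycle Lemma / reflection principle), the number of orderings in which A is strictly ahead of B throughout is (p − q)/(p + q) · C(p + q, p) = (59 − 11)/(59 + 11) · 2163842859360 = 1483777960704.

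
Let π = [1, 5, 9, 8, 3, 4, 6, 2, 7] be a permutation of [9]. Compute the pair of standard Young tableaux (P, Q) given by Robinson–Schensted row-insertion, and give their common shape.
P = [1, 2, 4, 6, 7] / [3, 8] / [5] / [9];  Q = [1, 2, 3, 7, 9] / [4, 6] / [5] / [8];  common shape = (5, 2, 1, 1)

Row-insert the values π_1, π_2, … into P one at a time, bumping the leftmost entry strictly greater than the inserted value down to the next row. The recording tableau Q records, in position (i, j), the step at which that cell was added to P.
  Insert 1 (step 1): P = [1];  Q = [1]
  Insert 5 (step 2): P = [1, 5];  Q = [1, 2]
  Insert 9 (step 3): P = [1, 5, 9];  Q = [1, 2, 3]
  Insert 8 (step 4): P = [1, 5, 8] / [9];  Q = [1, 2, 3] / [4]
  Insert 3 (step 5): P = [1, 3, 8] / [5] / [9];  Q = [1, 2, 3] / [4] / [5]
  Insert 4 (step 6): P = [1, 3, 4] / [5, 8] / [9];  Q = [1, 2, 3] / [4, 6] / [5]
  Insert 6 (step 7): P = [1, 3, 4, 6] / [5, 8] / [9];  Q = [1, 2, 3, 7] / [4, 6] / [5]
  Insert 2 (step 8): P = [1, 2, 4, 6] / [3, 8] / [5] / [9];  Q = [1, 2, 3, 7] / [4, 6] / [5] / [8]
  Insert 7 (step 9): P = [1, 2, 4, 6, 7] / [3, 8] / [5] / [9];  Q = [1, 2, 3, 7, 9] / [4, 6] / [5] / [8]
Final shape: (5, 2, 1, 1).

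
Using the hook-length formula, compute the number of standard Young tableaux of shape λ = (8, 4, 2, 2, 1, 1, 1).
# SYT of shape (8, 4, 2, 2, 1, 1, 1) = 26604864

Hook-length formula: f^λ = n! / Π hook(c), product over all cells c of the Young diagram. For λ = (8, 4, 2, 2, 1, 1, 1), n = 19 boxes. Hook lengths by row (left-to-right, top-to-bottom): [14, 10, 7, 6, 4, 3, 2, 1]; [9, 5, 2, 1]; [6, 2]; [5, 1]; [3]; [2]; [1]. Product of hooks = 4572288000. So f^λ = 19! / 4572288000 = 121645100408832000 / 4572288000 = 26604864.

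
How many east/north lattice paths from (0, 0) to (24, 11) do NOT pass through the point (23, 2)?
Number of paths = 417222900

Total paths from (0, 0) to (24, 11): C(35, 24) = 417225900. Paths through (23, 2): (paths (0, 0) → (23, 2)) × (paths (23, 2) → (24, 11)) = C(25, 23) · C(10, 1) = 300 · 10 = 3000. Avoidance count = 417225900 − 3000 = 417222900.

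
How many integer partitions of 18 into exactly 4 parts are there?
p(18, 4 parts) = 47

Partitions of n into exactly k parts are in bijection with partitions of n − k into at most k parts (subtract 1 from each part). So p(18, exactly 4) = p(14, parts ≤ 4). Computing via the recurrence p(m, j) = p(m, j−1) + p(m−j, j) gives 47.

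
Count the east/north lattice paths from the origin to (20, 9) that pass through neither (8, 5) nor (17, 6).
Number of paths = 5911125

Inclusion–exclusion. Total paths: C(29, 20) = 10015005. Through P₁: C(13, 8)·C(16, 12) = 2342340. Through P₂: C(23, 17)·C(6, 3) = 2018940. Since P₁ is strictly southwest of P₂, a monotone path through both must visit P₁ then P₂; paths through both = C(13, 8)·C(10, 9)·C(6, 3) = 257400. Avoid both = 10015005 − 2342340 − 2018940 + 257400 = 5911125.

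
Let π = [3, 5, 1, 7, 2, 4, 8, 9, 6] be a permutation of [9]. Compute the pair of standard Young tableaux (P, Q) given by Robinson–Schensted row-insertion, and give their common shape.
P = [1, 2, 4, 6, 9] / [3, 5, 7, 8];  Q = [1, 2, 4, 7, 8] / [3, 5, 6, 9];  common shape = (5, 4)

Row-insert the values π_1, π_2, … into P one at a time, bumping the leftmost entry strictly greater than the inserted value down to the next row. The recording tableau Q records, in position (i, j), the step at which that cell was added to P.
  Insert 3 (step 1): P = [3];  Q = [1]
  Insert 5 (step 2): P = [3, 5];  Q = [1, 2]
  Insert 1 (step 3): P = [1, 5] / [3];  Q = [1, 2] / [3]
  Insert 7 (step 4): P = [1, 5, 7] / [3];  Q = [1, 2, 4] / [3]
  Insert 2 (step 5): P = [1, 2, 7] / [3, 5];  Q = [1, 2, 4] / [3, 5]
  Insert 4 (step 6): P = [1, 2, 4] / [3, 5, 7];  Q = [1, 2, 4] / [3, 5, 6]
  Insert 8 (step 7): P = [1, 2, 4, 8] / [3, 5, 7];  Q = [1, 2, 4, 7] / [3, 5, 6]
  Insert 9 (step 8): P = [1, 2, 4, 8, 9] / [3, 5, 7];  Q = [1, 2, 4, 7, 8] / [3, 5, 6]
  Insert 6 (step 9): P = [1, 2, 4, 6, 9] / [3, 5, 7, 8];  Q = [1, 2, 4, 7, 8] / [3, 5, 6, 9]
Final shape: (5, 4).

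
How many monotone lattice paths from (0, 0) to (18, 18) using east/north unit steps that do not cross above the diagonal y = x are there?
C_18 = 477638700

These NE paths below the diagonal are counted by the Catalan number C_n = (1/(n + 1)) · C(2n, n). For n = 18: C_18 = (1/19) · C(36, 18) = 9075135300/19 = 477638700.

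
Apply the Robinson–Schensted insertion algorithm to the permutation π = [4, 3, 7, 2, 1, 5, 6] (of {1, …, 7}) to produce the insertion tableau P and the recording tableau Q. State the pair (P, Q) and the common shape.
P = [1, 5, 6] / [2, 7] / [3] / [4];  Q = [1, 3, 7] / [2, 6] / [4] / [5];  common shape = (3, 2, 1, 1)

Row-insert the values π_1, π_2, … into P one at a time, bumping the leftmost entry strictly greater than the inserted value down to the next row. The recording tableau Q records, in position (i, j), the step at which that cell was added to P.
  Insert 4 (step 1): P = [4];  Q = [1]
  Insert 3 (step 2): P = [3] / [4];  Q = [1] / [2]
  Insert 7 (step 3): P = [3, 7] / [4];  Q = [1, 3] / [2]
  Insert 2 (step 4): P = [2, 7] / [3] / [4];  Q = [1, 3] / [2] / [4]
  Insert 1 (step 5): P = [1, 7] / [2] / [3] / [4];  Q = [1, 3] / [2] / [4] / [5]
  Insert 5 (step 6): P = [1, 5] / [2, 7] / [3] / [4];  Q = [1, 3] / [2, 6] / [4] / [5]
  Insert 6 (step 7): P = [1, 5, 6] / [2, 7] / [3] / [4];  Q = [1, 3, 7] / [2, 6] / [4] / [5]
Final shape: (3, 2, 1, 1).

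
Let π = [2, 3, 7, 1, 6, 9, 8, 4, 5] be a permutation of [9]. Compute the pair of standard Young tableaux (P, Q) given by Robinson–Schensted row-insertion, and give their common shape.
P = [1, 3, 4, 5] / [2, 6, 8] / [7, 9];  Q = [1, 2, 3, 6] / [4, 5, 7] / [8, 9];  common shape = (4, 3, 2)

Row-insert the values π_1, π_2, … into P one at a time, bumping the leftmost entry strictly greater than the inserted value down to the next row. The recording tableau Q records, in position (i, j), the step at which that cell was added to P.
  Insert 2 (step 1): P = [2];  Q = [1]
  Insert 3 (step 2): P = [2, 3];  Q = [1, 2]
  Insert 7 (step 3): P = [2, 3, 7];  Q = [1, 2, 3]
  Insert 1 (step 4): P = [1, 3, 7] / [2];  Q = [1, 2, 3] / [4]
  Insert 6 (step 5): P = [1, 3, 6] / [2, 7];  Q = [1, 2, 3] / [4, 5]
  Insert 9 (step 6): P = [1, 3, 6, 9] / [2, 7];  Q = [1, 2, 3, 6] / [4, 5]
  Insert 8 (step 7): P = [1, 3, 6, 8] / [2, 7, 9];  Q = [1, 2, 3, 6] / [4, 5, 7]
  Insert 4 (step 8): P = [1, 3, 4, 8] / [2, 6, 9] / [7];  Q = [1, 2, 3, 6] / [4, 5, 7] / [8]
  Insert 5 (step 9): P = [1, 3, 4, 5] / [2, 6, 8] / [7, 9];  Q = [1, 2, 3, 6] / [4, 5, 7] / [8, 9]
Final shape: (4, 3, 2).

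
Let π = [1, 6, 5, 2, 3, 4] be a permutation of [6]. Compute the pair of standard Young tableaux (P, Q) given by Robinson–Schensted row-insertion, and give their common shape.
P = [1, 2, 3, 4] / [5] / [6];  Q = [1, 2, 5, 6] / [3] / [4];  common shape = (4, 1, 1)

Row-insert the values π_1, π_2, … into P one at a time, bumping the leftmost entry strictly greater than the inserted value down to the next row. The recording tableau Q records, in position (i, j), the step at which that cell was added to P.
  Insert 1 (step 1): P = [1];  Q = [1]
  Insert 6 (step 2): P = [1, 6];  Q = [1, 2]
  Insert 5 (step 3): P = [1, 5] / [6];  Q = [1, 2] / [3]
  Insert 2 (step 4): P = [1, 2] / [5] / [6];  Q = [1, 2] / [3] / [4]
  Insert 3 (step 5): P = [1, 2, 3] / [5] / [6];  Q = [1, 2, 5] / [3] / [4]
  Insert 4 (step 6): P = [1, 2, 3, 4] / [5] / [6];  Q = [1, 2, 5, 6] / [3] / [4]
Final shape: (4, 1, 1).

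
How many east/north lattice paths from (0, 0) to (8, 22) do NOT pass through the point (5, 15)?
Number of paths = 3992445

Total paths from (0, 0) to (8, 22): C(30, 8) = 5852925. Paths through (5, 15): (paths (0, 0) → (5, 15)) × (paths (5, 15) → (8, 22)) = C(20, 5) · C(10, 3) = 15504 · 120 = 1860480. Avoidance count = 5852925 − 1860480 = 3992445.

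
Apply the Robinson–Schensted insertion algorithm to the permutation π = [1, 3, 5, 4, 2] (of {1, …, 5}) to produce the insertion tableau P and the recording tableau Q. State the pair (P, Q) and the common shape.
P = [1, 2, 4] / [3] / [5];  Q = [1, 2, 3] / [4] / [5];  common shape = (3, 1, 1)

Row-insert the values π_1, π_2, … into P one at a time, bumping the leftmost entry strictly greater than the inserted value down to the next row. The recording tableau Q records, in position (i, j), the step at which that cell was added to P.
  Insert 1 (step 1): P = [1];  Q = [1]
  Insert 3 (step 2): P = [1, 3];  Q = [1, 2]
  Insert 5 (step 3): P = [1, 3, 5];  Q = [1, 2, 3]
  Insert 4 (step 4): P = [1, 3, 4] / [5];  Q = [1, 2, 3] / [4]
  Insert 2 (step 5): P = [1, 2, 4] / [3] / [5];  Q = [1, 2, 3] / [4] / [5]
Final shape: (3, 1, 1).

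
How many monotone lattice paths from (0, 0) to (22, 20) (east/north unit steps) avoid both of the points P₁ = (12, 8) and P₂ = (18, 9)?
Number of paths = 427139738025

Inclusion–exclusion. Total paths: C(42, 22) = 513791607420. Through P₁: C(20, 12)·C(22, 10) = 81457996620. Through P₂: C(27, 18)·C(15, 4) = 6397516125. Since P₁ is strictly southwest of P₂, a monotone path through both must visit P₁ then P₂; paths through both = C(20, 12)·C(7, 6)·C(15, 4) = 1203643350. Avoid both = 513791607420 − 81457996620 − 6397516125 + 1203643350 = 427139738025.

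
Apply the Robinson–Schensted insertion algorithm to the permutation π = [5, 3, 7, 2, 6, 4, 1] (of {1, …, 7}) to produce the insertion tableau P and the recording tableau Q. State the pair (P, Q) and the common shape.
P = [1, 4] / [2, 6] / [3, 7] / [5];  Q = [1, 3] / [2, 5] / [4, 6] / [7];  common shape = (2, 2, 2, 1)

Row-insert the values π_1, π_2, … into P one at a time, bumping the leftmost entry strictly greater than the inserted value down to the next row. The recording tableau Q records, in position (i, j), the step at which that cell was added to P.
  Insert 5 (step 1): P = [5];  Q = [1]
  Insert 3 (step 2): P = [3] / [5];  Q = [1] / [2]
  Insert 7 (step 3): P = [3, 7] / [5];  Q = [1, 3] / [2]
  Insert 2 (step 4): P = [2, 7] / [3] / [5];  Q = [1, 3] / [2] / [4]
  Insert 6 (step 5): P = [2, 6] / [3, 7] / [5];  Q = [1, 3] / [2, 5] / [4]
  Insert 4 (step 6): P = [2, 4] / [3, 6] / [5, 7];  Q = [1, 3] / [2, 5] / [4, 6]
  Insert 1 (step 7): P = [1, 4] / [2, 6] / [3, 7] / [5];  Q = [1, 3] / [2, 5] / [4, 6] / [7]
Final shape: (2, 2, 2, 1).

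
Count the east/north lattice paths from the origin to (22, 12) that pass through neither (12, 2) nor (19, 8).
Number of paths = 459304079

Inclusion–exclusion. Total paths: C(34, 22) = 548354040. Through P₁: C(14, 12)·C(20, 10) = 16812796. Through P₂: C(27, 19)·C(7, 3) = 77702625. Since P₁ is strictly southwest of P₂, a monotone path through both must visit P₁ then P₂; paths through both = C(14, 12)·C(13, 7)·C(7, 3) = 5465460. Avoid both = 548354040 − 16812796 − 77702625 + 5465460 = 459304079.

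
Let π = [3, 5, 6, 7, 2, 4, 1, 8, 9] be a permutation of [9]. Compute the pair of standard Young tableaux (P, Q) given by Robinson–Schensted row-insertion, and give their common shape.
P = [1, 4, 6, 7, 8, 9] / [2, 5] / [3];  Q = [1, 2, 3, 4, 8, 9] / [5, 6] / [7];  common shape = (6, 2, 1)

Row-insert the values π_1, π_2, … into P one at a time, bumping the leftmost entry strictly greater than the inserted value down to the next row. The recording tableau Q records, in position (i, j), the step at which that cell was added to P.
  Insert 3 (step 1): P = [3];  Q = [1]
  Insert 5 (step 2): P = [3, 5];  Q = [1, 2]
  Insert 6 (step 3): P = [3, 5, 6];  Q = [1, 2, 3]
  Insert 7 (step 4): P = [3, 5, 6, 7];  Q = [1, 2, 3, 4]
  Insert 2 (step 5): P = [2, 5, 6, 7] / [3];  Q = [1, 2, 3, 4] / [5]
  Insert 4 (step 6): P = [2, 4, 6, 7] / [3, 5];  Q = [1, 2, 3, 4] / [5, 6]
  Insert 1 (step 7): P = [1, 4, 6, 7] / [2, 5] / [3];  Q = [1, 2, 3, 4] / [5, 6] / [7]
  Insert 8 (step 8): P = [1, 4, 6, 7, 8] / [2, 5] / [3];  Q = [1, 2, 3, 4, 8] / [5, 6] / [7]
  Insert 9 (step 9): P = [1, 4, 6, 7, 8, 9] / [2, 5] / [3];  Q = [1, 2, 3, 4, 8, 9] / [5, 6] / [7]
Final shape: (6, 2, 1).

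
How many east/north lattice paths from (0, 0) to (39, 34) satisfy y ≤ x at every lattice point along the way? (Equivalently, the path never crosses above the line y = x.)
Number of paths = 111342333555814221882

By the reflection principle (André's argument), the number of monotone paths to (39, 34) with n ≤ m that never go above y = x is C(73, 39) − C(73, 40) = 742282223705428145880 − 630939890149613923998 = 111342333555814221882.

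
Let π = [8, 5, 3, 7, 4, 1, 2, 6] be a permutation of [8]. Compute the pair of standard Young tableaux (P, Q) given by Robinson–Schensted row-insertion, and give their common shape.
P = [1, 2, 6] / [3, 4] / [5, 7] / [8];  Q = [1, 4, 8] / [2, 5] / [3, 7] / [6];  common shape = (3, 2, 2, 1)

Row-insert the values π_1, π_2, … into P one at a time, bumping the leftmost entry strictly greater than the inserted value down to the next row. The recording tableau Q records, in position (i, j), the step at which that cell was added to P.
  Insert 8 (step 1): P = [8];  Q = [1]
  Insert 5 (step 2): P = [5] / [8];  Q = [1] / [2]
  Insert 3 (step 3): P = [3] / [5] / [8];  Q = [1] / [2] / [3]
  Insert 7 (step 4): P = [3, 7] / [5] / [8];  Q = [1, 4] / [2] / [3]
  Insert 4 (step 5): P = [3, 4] / [5, 7] / [8];  Q = [1, 4] / [2, 5] / [3]
  Insert 1 (step 6): P = [1, 4] / [3, 7] / [5] / [8];  Q = [1, 4] / [2, 5] / [3] / [6]
  Insert 2 (step 7): P = [1, 2] / [3, 4] / [5, 7] / [8];  Q = [1, 4] / [2, 5] / [3, 7] / [6]
  Insert 6 (step 8): P = [1, 2, 6] / [3, 4] / [5, 7] / [8];  Q = [1, 4, 8] / [2, 5] / [3, 7] / [6]
Final shape: (3, 2, 2, 1).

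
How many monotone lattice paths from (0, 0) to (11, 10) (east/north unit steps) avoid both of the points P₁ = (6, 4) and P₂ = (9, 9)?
Number of paths = 145116

Inclusion–exclusion. Total paths: C(21, 11) = 352716. Through P₁: C(10, 6)·C(11, 5) = 97020. Through P₂: C(18, 9)·C(3, 2) = 145860. Since P₁ is strictly southwest of P₂, a monotone path through both must visit P₁ then P₂; paths through both = C(10, 6)·C(8, 3)·C(3, 2) = 35280. Avoid both = 352716 − 97020 − 145860 + 35280 = 145116.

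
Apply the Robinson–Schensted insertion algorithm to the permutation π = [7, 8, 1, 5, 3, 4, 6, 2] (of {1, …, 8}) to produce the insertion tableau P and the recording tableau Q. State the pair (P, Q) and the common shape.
P = [1, 2, 4, 6] / [3, 8] / [5] / [7];  Q = [1, 2, 6, 7] / [3, 4] / [5] / [8];  common shape = (4, 2, 1, 1)

Row-insert the values π_1, π_2, … into P one at a time, bumping the leftmost entry strictly greater than the inserted value down to the next row. The recording tableau Q records, in position (i, j), the step at which that cell was added to P.
  Insert 7 (step 1): P = [7];  Q = [1]
  Insert 8 (step 2): P = [7, 8];  Q = [1, 2]
  Insert 1 (step 3): P = [1, 8] / [7];  Q = [1, 2] / [3]
  Insert 5 (step 4): P = [1, 5] / [7, 8];  Q = [1, 2] / [3, 4]
  Insert 3 (step 5): P = [1, 3] / [5, 8] / [7];  Q = [1, 2] / [3, 4] / [5]
  Insert 4 (step 6): P = [1, 3, 4] / [5, 8] / [7];  Q = [1, 2, 6] / [3, 4] / [5]
  Insert 6 (step 7): P = [1, 3, 4, 6] / [5, 8] / [7];  Q = [1, 2, 6, 7] / [3, 4] / [5]
  Insert 2 (step 8): P = [1, 2, 4, 6] / [3, 8] / [5] / [7];  Q = [1, 2, 6, 7] / [3, 4] / [5] / [8]
Final shape: (4, 2, 1, 1).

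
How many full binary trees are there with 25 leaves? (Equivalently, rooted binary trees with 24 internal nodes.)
C_24 = 1289904147324

These full binary trees are counted by the Catalan number C_n = (1/(n + 1)) · C(2n, n). For n = 24: C_24 = (1/25) · C(48, 24) = 32247603683100/25 = 1289904147324.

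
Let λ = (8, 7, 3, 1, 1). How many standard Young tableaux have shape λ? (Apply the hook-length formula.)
# SYT of shape (8, 7, 3, 1, 1) = 38798760

Hook-length formula: f^λ = n! / Π hook(c), product over all cells c of the Young diagram. For λ = (8, 7, 3, 1, 1), n = 20 boxes. Hook lengths by row (left-to-right, top-to-bottom): [12, 9, 8, 6, 5, 4, 3, 1]; [10, 7, 6, 4, 3, 2, 1]; [5, 2, 1]; [2]; [1]. Product of hooks = 62705664000. So f^λ = 20! / 62705664000 = 2432902008176640000 / 62705664000 = 38798760.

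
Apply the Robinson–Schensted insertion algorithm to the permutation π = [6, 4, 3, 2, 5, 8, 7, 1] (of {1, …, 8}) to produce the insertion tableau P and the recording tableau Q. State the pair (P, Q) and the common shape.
P = [1, 5, 7] / [2, 8] / [3] / [4] / [6];  Q = [1, 5, 6] / [2, 7] / [3] / [4] / [8];  common shape = (3, 2, 1, 1, 1)

Row-insert the values π_1, π_2, … into P one at a time, bumping the leftmost entry strictly greater than the inserted value down to the next row. The recording tableau Q records, in position (i, j), the step at which that cell was added to P.
  Insert 6 (step 1): P = [6];  Q = [1]
  Insert 4 (step 2): P = [4] / [6];  Q = [1] / [2]
  Insert 3 (step 3): P = [3] / [4] / [6];  Q = [1] / [2] / [3]
  Insert 2 (step 4): P = [2] / [3] / [4] / [6];  Q = [1] / [2] / [3] / [4]
  Insert 5 (step 5): P = [2, 5] / [3] / [4] / [6];  Q = [1, 5] / [2] / [3] / [4]
  Insert 8 (step 6): P = [2, 5, 8] / [3] / [4] / [6];  Q = [1, 5, 6] / [2] / [3] / [4]
  Insert 7 (step 7): P = [2, 5, 7] / [3, 8] / [4] / [6];  Q = [1, 5, 6] / [2, 7] / [3] / [4]
  Insert 1 (step 8): P = [1, 5, 7] / [2, 8] / [3] / [4] / [6];  Q = [1, 5, 6] / [2, 7] / [3] / [4] / [8]
Final shape: (3, 2, 1, 1, 1).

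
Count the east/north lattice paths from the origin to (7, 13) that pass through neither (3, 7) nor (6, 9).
Number of paths = 33295

Inclusion–exclusion. Total paths: C(20, 7) = 77520. Through P₁: C(10, 3)·C(10, 4) = 25200. Through P₂: C(15, 6)·C(5, 1) = 25025. Since P₁ is strictly southwest of P₂, a monotone path through both must visit P₁ then P₂; paths through both = C(10, 3)·C(5, 3)·C(5, 1) = 6000. Avoid both = 77520 − 25200 − 25025 + 6000 = 33295.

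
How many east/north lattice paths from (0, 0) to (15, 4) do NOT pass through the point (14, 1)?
Number of paths = 3816

Total paths from (0, 0) to (15, 4): C(19, 15) = 3876. Paths through (14, 1): (paths (0, 0) → (14, 1)) × (paths (14, 1) → (15, 4)) = C(15, 14) · C(4, 1) = 15 · 4 = 60. Avoidance count = 3876 − 60 = 3816.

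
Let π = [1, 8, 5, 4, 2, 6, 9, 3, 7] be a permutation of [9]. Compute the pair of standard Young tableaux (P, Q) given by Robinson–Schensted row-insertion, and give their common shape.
P = [1, 2, 3, 7] / [4, 6, 9] / [5] / [8];  Q = [1, 2, 6, 7] / [3, 8, 9] / [4] / [5];  common shape = (4, 3, 1, 1)

Row-insert the values π_1, π_2, … into P one at a time, bumping the leftmost entry strictly greater than the inserted value down to the next row. The recording tableau Q records, in position (i, j), the step at which that cell was added to P.
  Insert 1 (step 1): P = [1];  Q = [1]
  Insert 8 (step 2): P = [1, 8];  Q = [1, 2]
  Insert 5 (step 3): P = [1, 5] / [8];  Q = [1, 2] / [3]
  Insert 4 (step 4): P = [1, 4] / [5] / [8];  Q = [1, 2] / [3] / [4]
  Insert 2 (step 5): P = [1, 2] / [4] / [5] / [8];  Q = [1, 2] / [3] / [4] / [5]
  Insert 6 (step 6): P = [1, 2, 6] / [4] / [5] / [8];  Q = [1, 2, 6] / [3] / [4] / [5]
  Insert 9 (step 7): P = [1, 2, 6, 9] / [4] / [5] / [8];  Q = [1, 2, 6, 7] / [3] / [4] / [5]
  Insert 3 (step 8): P = [1, 2, 3, 9] / [4, 6] / [5] / [8];  Q = [1, 2, 6, 7] / [3, 8] / [4] / [5]
  Insert 7 (step 9): P = [1, 2, 3, 7] / [4, 6, 9] / [5] / [8];  Q = [1, 2, 6, 7] / [3, 8, 9] / [4] / [5]
Final shape: (4, 3, 1, 1).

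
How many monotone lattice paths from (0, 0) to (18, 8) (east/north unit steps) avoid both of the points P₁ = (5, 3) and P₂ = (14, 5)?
Number of paths = 783287

Inclusion–exclusion. Total paths: C(26, 18) = 1562275. Through P₁: C(8, 5)·C(18, 13) = 479808. Through P₂: C(19, 14)·C(7, 4) = 406980. Since P₁ is strictly southwest of P₂, a monotone path through both must visit P₁ then P₂; paths through both = C(8, 5)·C(11, 9)·C(7, 4) = 107800. Avoid both = 1562275 − 479808 − 406980 + 107800 = 783287.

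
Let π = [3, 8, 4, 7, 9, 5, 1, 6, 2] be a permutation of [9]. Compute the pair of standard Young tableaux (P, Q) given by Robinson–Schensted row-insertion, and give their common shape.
P = [1, 2, 5, 6] / [3, 4] / [7, 9] / [8];  Q = [1, 2, 4, 5] / [3, 8] / [6, 9] / [7];  common shape = (4, 2, 2, 1)

Row-insert the values π_1, π_2, … into P one at a time, bumping the leftmost entry strictly greater than the inserted value down to the next row. The recording tableau Q records, in position (i, j), the step at which that cell was added to P.
  Insert 3 (step 1): P = [3];  Q = [1]
  Insert 8 (step 2): P = [3, 8];  Q = [1, 2]
  Insert 4 (step 3): P = [3, 4] / [8];  Q = [1, 2] / [3]
  Insert 7 (step 4): P = [3, 4, 7] / [8];  Q = [1, 2, 4] / [3]
  Insert 9 (step 5): P = [3, 4, 7, 9] / [8];  Q = [1, 2, 4, 5] / [3]
  Insert 5 (step 6): P = [3, 4, 5, 9] / [7] / [8];  Q = [1, 2, 4, 5] / [3] / [6]
  Insert 1 (step 7): P = [1, 4, 5, 9] / [3] / [7] / [8];  Q = [1, 2, 4, 5] / [3] / [6] / [7]
  Insert 6 (step 8): P = [1, 4, 5, 6] / [3, 9] / [7] / [8];  Q = [1, 2, 4, 5] / [3, 8] / [6] / [7]
  Insert 2 (step 9): P = [1, 2, 5, 6] / [3, 4] / [7, 9] / [8];  Q = [1, 2, 4, 5] / [3, 8] / [6, 9] / [7]
Final shape: (4, 2, 2, 1).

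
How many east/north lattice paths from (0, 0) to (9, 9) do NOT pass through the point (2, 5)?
Number of paths = 41690

Total paths from (0, 0) to (9, 9): C(18, 9) = 48620. Paths through (2, 5): (paths (0, 0) → (2, 5)) × (paths (2, 5) → (9, 9)) = C(7, 2) · C(11, 7) = 21 · 330 = 6930. Avoidance count = 48620 − 6930 = 41690.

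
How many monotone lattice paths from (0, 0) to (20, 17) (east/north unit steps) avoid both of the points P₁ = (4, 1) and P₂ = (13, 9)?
Number of paths = 10481243310

Inclusion–exclusion. Total paths: C(37, 20) = 15905368710. Through P₁: C(5, 4)·C(32, 16) = 3005401950. Through P₂: C(22, 13)·C(15, 7) = 3200897700. Since P₁ is strictly southwest of P₂, a monotone path through both must visit P₁ then P₂; paths through both = C(5, 4)·C(17, 9)·C(15, 7) = 782174250. Avoid both = 15905368710 − 3005401950 − 3200897700 + 782174250 = 10481243310.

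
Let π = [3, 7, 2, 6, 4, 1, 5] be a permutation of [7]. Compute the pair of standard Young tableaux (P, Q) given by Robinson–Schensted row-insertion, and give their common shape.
P = [1, 4, 5] / [2, 6] / [3] / [7];  Q = [1, 2, 7] / [3, 4] / [5] / [6];  common shape = (3, 2, 1, 1)

Row-insert the values π_1, π_2, … into P one at a time, bumping the leftmost entry strictly greater than the inserted value down to the next row. The recording tableau Q records, in position (i, j), the step at which that cell was added to P.
  Insert 3 (step 1): P = [3];  Q = [1]
  Insert 7 (step 2): P = [3, 7];  Q = [1, 2]
  Insert 2 (step 3): P = [2, 7] / [3];  Q = [1, 2] / [3]
  Insert 6 (step 4): P = [2, 6] / [3, 7];  Q = [1, 2] / [3, 4]
  Insert 4 (step 5): P = [2, 4] / [3, 6] / [7];  Q = [1, 2] / [3, 4] / [5]
  Insert 1 (step 6): P = [1, 4] / [2, 6] / [3] / [7];  Q = [1, 2] / [3, 4] / [5] / [6]
  Insert 5 (step 7): P = [1, 4, 5] / [2, 6] / [3] / [7];  Q = [1, 2, 7] / [3, 4] / [5] / [6]
Final shape: (3, 2, 1, 1).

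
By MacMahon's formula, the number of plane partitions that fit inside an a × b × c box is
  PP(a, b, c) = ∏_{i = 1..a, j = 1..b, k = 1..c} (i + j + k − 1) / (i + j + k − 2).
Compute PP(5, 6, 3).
PP(5, 6, 3) = 3737448

Evaluate the triple product over i = 1..5, j = 1..6, k = 1..3. The factors are (2/1) · (3/2) · (4/3) · (3/2) · (4/3) · (5/4) · (4/3) · (5/4) · … (90 factors total). The numerators and denominators telescope so the product is an integer; carrying out the multiplication exactly gives PP(5, 6, 3) = 3737448.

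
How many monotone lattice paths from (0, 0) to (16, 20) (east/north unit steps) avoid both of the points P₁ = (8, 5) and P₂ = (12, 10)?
Number of paths = 6191869508

Inclusion–exclusion. Total paths: C(36, 16) = 7307872110. Through P₁: C(13, 8)·C(23, 8) = 631034118. Through P₂: C(22, 12)·C(14, 4) = 647292646. Since P₁ is strictly southwest of P₂, a monotone path through both must visit P₁ then P₂; paths through both = C(13, 8)·C(9, 4)·C(14, 4) = 162324162. Avoid both = 7307872110 − 631034118 − 647292646 + 162324162 = 6191869508.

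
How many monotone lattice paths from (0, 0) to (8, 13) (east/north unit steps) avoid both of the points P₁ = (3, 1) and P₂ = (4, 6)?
Number of paths = 117358

Inclusion–exclusion. Total paths: C(21, 8) = 203490. Through P₁: C(4, 3)·C(17, 5) = 24752. Through P₂: C(10, 4)·C(11, 4) = 69300. Since P₁ is strictly southwest of P₂, a monotone path through both must visit P₁ then P₂; paths through both = C(4, 3)·C(6, 1)·C(11, 4) = 7920. Avoid both = 203490 − 24752 − 69300 + 7920 = 117358.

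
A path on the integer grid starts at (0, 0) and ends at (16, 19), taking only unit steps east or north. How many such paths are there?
Number of paths = 4059928950

A monotone lattice path from (0, 0) to (16, 19) consists of 16 east steps and 19 north steps in some order, so it is determined by which 16 of the 35 steps are east. The count is C(35, 16) = 4059928950.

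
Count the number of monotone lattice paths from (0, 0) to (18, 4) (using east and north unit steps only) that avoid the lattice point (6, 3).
Number of paths = 6223

Total paths from (0, 0) to (18, 4): C(22, 18) = 7315. Paths through (6, 3): (paths (0, 0) → (6, 3)) × (paths (6, 3) → (18, 4)) = C(9, 6) · C(13, 12) = 84 · 13 = 1092. Avoidance count = 7315 − 1092 = 6223.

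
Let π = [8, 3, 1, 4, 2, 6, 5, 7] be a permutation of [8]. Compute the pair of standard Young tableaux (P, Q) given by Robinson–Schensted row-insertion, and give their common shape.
P = [1, 2, 5, 7] / [3, 4, 6] / [8];  Q = [1, 4, 6, 8] / [2, 5, 7] / [3];  common shape = (4, 3, 1)

Row-insert the values π_1, π_2, … into P one at a time, bumping the leftmost entry strictly greater than the inserted value down to the next row. The recording tableau Q records, in position (i, j), the step at which that cell was added to P.
  Insert 8 (step 1): P = [8];  Q = [1]
  Insert 3 (step 2): P = [3] / [8];  Q = [1] / [2]
  Insert 1 (step 3): P = [1] / [3] / [8];  Q = [1] / [2] / [3]
  Insert 4 (step 4): P = [1, 4] / [3] / [8];  Q = [1, 4] / [2] / [3]
  Insert 2 (step 5): P = [1, 2] / [3, 4] / [8];  Q = [1, 4] / [2, 5] / [3]
  Insert 6 (step 6): P = [1, 2, 6] / [3, 4] / [8];  Q = [1, 4, 6] / [2, 5] / [3]
  Insert 5 (step 7): P = [1, 2, 5] / [3, 4, 6] / [8];  Q = [1, 4, 6] / [2, 5, 7] / [3]
  Insert 7 (step 8): P = [1, 2, 5, 7] / [3, 4, 6] / [8];  Q = [1, 4, 6, 8] / [2, 5, 7] / [3]
Final shape: (4, 3, 1).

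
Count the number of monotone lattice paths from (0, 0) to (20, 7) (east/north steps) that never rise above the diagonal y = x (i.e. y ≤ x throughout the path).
Number of paths = 592020

By the reflection principle (André's argument), the number of monotone paths to (20, 7) with n ≤ m that never go above y = x is C(27, 20) − C(27, 21) = 888030 − 296010 = 592020.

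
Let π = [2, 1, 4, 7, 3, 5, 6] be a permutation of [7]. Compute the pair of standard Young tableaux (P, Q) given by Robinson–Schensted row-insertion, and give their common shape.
P = [1, 3, 5, 6] / [2, 4, 7];  Q = [1, 3, 4, 7] / [2, 5, 6];  common shape = (4, 3)

Row-insert the values π_1, π_2, … into P one at a time, bumping the leftmost entry strictly greater than the inserted value down to the next row. The recording tableau Q records, in position (i, j), the step at which that cell was added to P.
  Insert 2 (step 1): P = [2];  Q = [1]
  Insert 1 (step 2): P = [1] / [2];  Q = [1] / [2]
  Insert 4 (step 3): P = [1, 4] / [2];  Q = [1, 3] / [2]
  Insert 7 (step 4): P = [1, 4, 7] / [2];  Q = [1, 3, 4] / [2]
  Insert 3 (step 5): P = [1, 3, 7] / [2, 4];  Q = [1, 3, 4] / [2, 5]
  Insert 5 (step 6): P = [1, 3, 5] / [2, 4, 7];  Q = [1, 3, 4] / [2, 5, 6]
  Insert 6 (step 7): P = [1, 3, 5, 6] / [2, 4, 7];  Q = [1, 3, 4, 7] / [2, 5, 6]
Final shape: (4, 3).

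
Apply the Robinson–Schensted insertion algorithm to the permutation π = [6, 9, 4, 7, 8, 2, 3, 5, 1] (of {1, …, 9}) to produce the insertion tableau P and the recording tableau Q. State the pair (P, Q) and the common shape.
P = [1, 3, 5] / [2, 7, 8] / [4, 9] / [6];  Q = [1, 2, 5] / [3, 4, 8] / [6, 7] / [9];  common shape = (3, 3, 2, 1)

Row-insert the values π_1, π_2, … into P one at a time, bumping the leftmost entry strictly greater than the inserted value down to the next row. The recording tableau Q records, in position (i, j), the step at which that cell was added to P.
  Insert 6 (step 1): P = [6];  Q = [1]
  Insert 9 (step 2): P = [6, 9];  Q = [1, 2]
  Insert 4 (step 3): P = [4, 9] / [6];  Q = [1, 2] / [3]
  Insert 7 (step 4): P = [4, 7] / [6, 9];  Q = [1, 2] / [3, 4]
  Insert 8 (step 5): P = [4, 7, 8] / [6, 9];  Q = [1, 2, 5] / [3, 4]
  Insert 2 (step 6): P = [2, 7, 8] / [4, 9] / [6];  Q = [1, 2, 5] / [3, 4] / [6]
  Insert 3 (step 7): P = [2, 3, 8] / [4, 7] / [6, 9];  Q = [1, 2, 5] / [3, 4] / [6, 7]
  Insert 5 (step 8): P = [2, 3, 5] / [4, 7, 8] / [6, 9];  Q = [1, 2, 5] / [3, 4, 8] / [6, 7]
  Insert 1 (step 9): P = [1, 3, 5] / [2, 7, 8] / [4, 9] / [6];  Q = [1, 2, 5] / [3, 4, 8] / [6, 7] / [9]
Final shape: (3, 3, 2, 1).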